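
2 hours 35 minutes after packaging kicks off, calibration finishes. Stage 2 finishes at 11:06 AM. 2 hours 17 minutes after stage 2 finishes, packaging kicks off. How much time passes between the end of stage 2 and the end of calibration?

4 h 52 min

Packaging starts at 11:06 AM + 137 min = 1:23 PM.
Calibration ends at 1:23 PM + 155 min = 3:58 PM.
From 11:06 AM to 3:58 PM is 4 h 52 min.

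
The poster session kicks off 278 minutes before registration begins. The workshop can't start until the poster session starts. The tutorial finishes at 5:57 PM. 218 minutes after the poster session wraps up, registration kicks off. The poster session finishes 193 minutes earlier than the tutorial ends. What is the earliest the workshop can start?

1:44 PM

The poster session ends at 5:57 PM − 193 min = 2:44 PM.
Registration starts at 2:44 PM + 218 min = 6:22 PM.
The poster session starts at 6:22 PM − 278 min = 1:44 PM.
The workshop is bounded by the poster session, so the earliest it can start is 1:44 PM.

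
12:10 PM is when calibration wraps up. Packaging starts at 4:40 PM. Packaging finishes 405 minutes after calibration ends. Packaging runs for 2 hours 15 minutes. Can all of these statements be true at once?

Yes

Packaging ends at 12:10 PM + 405 min = 6:55 PM.
Packaging starts at 6:55 PM − 135 min = 4:40 PM.
That matches the stated 4:40 PM, so the schedule is consistent.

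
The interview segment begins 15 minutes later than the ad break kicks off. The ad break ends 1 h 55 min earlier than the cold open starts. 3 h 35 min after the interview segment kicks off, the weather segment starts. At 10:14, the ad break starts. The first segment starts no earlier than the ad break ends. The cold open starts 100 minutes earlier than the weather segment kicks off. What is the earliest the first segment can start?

10:29

The interview segment starts at 10:14 + 15 min = 10:29.
The weather segment starts at 10:29 + 215 min = 14:04.
The cold open starts at 14:04 − 100 min = 12:24.
The ad break ends at 12:24 − 115 min = 10:29.
The first segment is bounded by the ad break, so the earliest it can start is 10:29.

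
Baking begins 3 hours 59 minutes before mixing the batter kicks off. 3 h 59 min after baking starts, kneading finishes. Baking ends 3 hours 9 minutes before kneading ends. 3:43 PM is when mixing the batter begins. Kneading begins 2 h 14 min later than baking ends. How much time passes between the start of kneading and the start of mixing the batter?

Baking starts at 3:43 PM − 239 min = 11:44 AM.
Kneading ends at 11:44 AM + 239 min = 3:43 PM.
Baking ends at 3:43 PM − 189 min = 12:34 PM.
Kneading starts at 12:34 PM + 134 min = 2:48 PM.
From 2:48 PM to 3:43 PM is 55 minutes.

55 minutes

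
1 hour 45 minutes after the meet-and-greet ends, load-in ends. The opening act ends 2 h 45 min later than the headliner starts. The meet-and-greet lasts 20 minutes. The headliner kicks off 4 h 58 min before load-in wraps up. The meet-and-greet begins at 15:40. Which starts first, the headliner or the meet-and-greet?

The meet-and-greet ends at 15:40 + 20 min = 16:00.
Load-in ends at 16:00 + 105 min = 17:45.
The headliner starts at 17:45 − 298 min = 12:47.
The headliner starts at 12:47 and the meet-and-greet starts at 15:40, so the headliner is first.

the headliner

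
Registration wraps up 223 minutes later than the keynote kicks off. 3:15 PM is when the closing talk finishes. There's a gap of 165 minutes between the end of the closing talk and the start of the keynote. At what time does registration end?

9:43 PM

The keynote starts at 3:15 PM + 165 min = 6:00 PM.
Registration ends at 6:00 PM + 223 min = 9:43 PM.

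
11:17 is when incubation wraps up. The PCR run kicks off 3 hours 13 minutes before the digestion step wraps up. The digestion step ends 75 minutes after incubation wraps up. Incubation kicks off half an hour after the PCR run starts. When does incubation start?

09:49

The digestion step ends at 11:17 + 75 min = 12:32.
The PCR run starts at 12:32 − 193 min = 09:19.
Incubation starts at 09:19 + 30 min = 09:49.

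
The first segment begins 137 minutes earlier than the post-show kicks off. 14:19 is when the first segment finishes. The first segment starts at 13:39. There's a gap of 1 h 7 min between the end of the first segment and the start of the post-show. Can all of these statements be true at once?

The post-show starts at 14:19 + 67 min = 15:26.
The first segment starts at 15:26 − 137 min = 13:09.
But the first segment is also said to start at 13:39 — a 30-minute conflict.

No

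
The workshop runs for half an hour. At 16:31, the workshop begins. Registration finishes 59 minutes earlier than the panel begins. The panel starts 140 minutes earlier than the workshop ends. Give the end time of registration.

The workshop ends at 16:31 + 30 min = 17:01.
The panel starts at 17:01 − 140 min = 14:41.
Registration ends at 14:41 − 59 min = 13:42.

13:42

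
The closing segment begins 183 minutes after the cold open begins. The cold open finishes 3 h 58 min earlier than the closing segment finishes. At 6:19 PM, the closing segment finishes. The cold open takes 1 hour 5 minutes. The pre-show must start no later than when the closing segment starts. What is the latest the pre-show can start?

4:19 PM

The cold open ends at 6:19 PM − 238 min = 2:21 PM.
The cold open starts at 2:21 PM − 65 min = 1:16 PM.
The closing segment starts at 1:16 PM + 183 min = 4:19 PM.
The pre-show is bounded by the closing segment, so the latest it can start is 4:19 PM.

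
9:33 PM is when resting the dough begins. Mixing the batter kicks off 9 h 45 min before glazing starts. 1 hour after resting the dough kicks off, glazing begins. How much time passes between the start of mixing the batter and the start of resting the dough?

Glazing starts at 9:33 PM + 60 min = 10:33 PM.
Mixing the batter starts at 10:33 PM − 585 min = 12:48 PM.
From 12:48 PM to 9:33 PM is 525 minutes.

525 minutes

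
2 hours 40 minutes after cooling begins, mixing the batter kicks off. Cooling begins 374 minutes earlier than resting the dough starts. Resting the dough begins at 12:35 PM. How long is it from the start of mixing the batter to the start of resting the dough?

Cooling starts at 12:35 PM − 374 min = 6:21 AM.
Mixing the batter starts at 6:21 AM + 160 min = 9:01 AM.
From 9:01 AM to 12:35 PM is 214 minutes.

214 minutes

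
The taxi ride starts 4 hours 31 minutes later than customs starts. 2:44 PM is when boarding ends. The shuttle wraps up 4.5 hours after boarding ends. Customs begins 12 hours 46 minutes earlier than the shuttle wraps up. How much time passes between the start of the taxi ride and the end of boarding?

The shuttle ends at 2:44 PM + 270 min = 7:14 PM.
Customs starts at 7:14 PM − 766 min = 6:28 AM.
The taxi ride starts at 6:28 AM + 271 min = 10:59 AM.
From 10:59 AM to 2:44 PM is 3 h 45 min.

3 h 45 min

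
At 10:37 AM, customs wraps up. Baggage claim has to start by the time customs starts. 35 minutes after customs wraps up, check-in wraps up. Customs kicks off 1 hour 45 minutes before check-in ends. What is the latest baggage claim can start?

9:27 AM

Check-in ends at 10:37 AM + 35 min = 11:12 AM.
Customs starts at 11:12 AM − 105 min = 9:27 AM.
Baggage claim is bounded by customs, so the latest it can start is 9:27 AM.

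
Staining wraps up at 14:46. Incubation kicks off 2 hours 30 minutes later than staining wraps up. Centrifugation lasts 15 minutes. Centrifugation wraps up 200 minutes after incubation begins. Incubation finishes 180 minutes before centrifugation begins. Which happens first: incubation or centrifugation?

Incubation starts at 14:46 + 150 min = 17:16.
Centrifugation ends at 17:16 + 200 min = 20:36.
Centrifugation starts at 20:36 − 15 min = 20:21.
Incubation starts at 17:16 and centrifugation starts at 20:21, so incubation is first.

incubation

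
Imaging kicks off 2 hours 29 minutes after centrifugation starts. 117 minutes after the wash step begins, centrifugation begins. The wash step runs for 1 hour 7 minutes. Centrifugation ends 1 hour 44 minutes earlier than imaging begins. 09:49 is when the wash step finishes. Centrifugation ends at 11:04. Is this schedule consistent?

The wash step starts at 09:49 − 67 min = 08:42.
Centrifugation starts at 08:42 + 117 min = 10:39.
Imaging starts at 10:39 + 149 min = 13:08.
Centrifugation ends at 13:08 − 104 min = 11:24.
But centrifugation is also said to end at 11:04 — a 20-minute conflict.

No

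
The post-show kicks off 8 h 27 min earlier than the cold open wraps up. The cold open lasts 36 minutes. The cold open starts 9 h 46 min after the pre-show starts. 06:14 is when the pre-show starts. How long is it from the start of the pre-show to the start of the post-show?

The cold open starts at 06:14 + 586 min = 16:00.
The cold open ends at 16:00 + 36 min = 16:36.
The post-show starts at 16:36 − 507 min = 08:09.
From 06:14 to 08:09 is 115 minutes.

115 minutes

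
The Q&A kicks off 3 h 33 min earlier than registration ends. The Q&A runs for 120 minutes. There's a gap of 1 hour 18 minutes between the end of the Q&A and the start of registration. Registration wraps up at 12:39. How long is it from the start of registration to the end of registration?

15 minutes

The Q&A starts at 12:39 − 213 min = 09:06.
The Q&A ends at 09:06 + 120 min = 11:06.
Registration starts at 11:06 + 78 min = 12:24.
From 12:24 to 12:39 is 15 minutes.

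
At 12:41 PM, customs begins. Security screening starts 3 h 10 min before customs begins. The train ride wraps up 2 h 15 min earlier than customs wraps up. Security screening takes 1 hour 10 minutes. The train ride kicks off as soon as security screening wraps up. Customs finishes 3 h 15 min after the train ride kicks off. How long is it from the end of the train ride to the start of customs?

60 minutes

Security screening starts at 12:41 PM − 190 min = 9:31 AM.
Security screening ends at 9:31 AM + 70 min = 10:41 AM.
So the train ride starts at 10:41 AM.
Customs ends at 10:41 AM + 195 min = 1:56 PM.
The train ride ends at 1:56 PM − 135 min = 11:41 AM.
From 11:41 AM to 12:41 PM is 60 minutes.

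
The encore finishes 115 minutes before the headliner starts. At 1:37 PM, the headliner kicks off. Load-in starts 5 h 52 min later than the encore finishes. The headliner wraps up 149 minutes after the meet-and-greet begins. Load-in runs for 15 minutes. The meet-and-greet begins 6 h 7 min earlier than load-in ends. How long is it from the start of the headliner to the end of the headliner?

The encore ends at 1:37 PM − 115 min = 11:42 AM.
Load-in starts at 11:42 AM + 352 min = 5:34 PM.
Load-in ends at 5:34 PM + 15 min = 5:49 PM.
The meet-and-greet starts at 5:49 PM − 367 min = 11:42 AM.
The headliner ends at 11:42 AM + 149 min = 2:11 PM.
From 1:37 PM to 2:11 PM is 34 minutes.

34 minutes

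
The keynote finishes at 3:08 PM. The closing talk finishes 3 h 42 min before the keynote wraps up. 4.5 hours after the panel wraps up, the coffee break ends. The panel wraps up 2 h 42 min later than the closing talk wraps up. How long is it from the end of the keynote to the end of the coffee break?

3.5 hours

The closing talk ends at 3:08 PM − 222 min = 11:26 AM.
The panel ends at 11:26 AM + 162 min = 2:08 PM.
The coffee break ends at 2:08 PM + 270 min = 6:38 PM.
From 3:08 PM to 6:38 PM is 3.5 hours.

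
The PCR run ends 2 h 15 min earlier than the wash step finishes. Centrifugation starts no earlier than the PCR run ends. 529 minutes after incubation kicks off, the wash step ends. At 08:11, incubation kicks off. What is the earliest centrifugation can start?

The wash step ends at 08:11 + 529 min = 17:00.
The PCR run ends at 17:00 − 135 min = 14:45.
Centrifugation is bounded by the PCR run, so the earliest it can start is 14:45.

14:45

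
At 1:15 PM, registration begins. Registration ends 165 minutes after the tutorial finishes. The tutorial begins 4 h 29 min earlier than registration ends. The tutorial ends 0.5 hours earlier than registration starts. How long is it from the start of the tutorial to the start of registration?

2 hours 14 minutes

The tutorial ends at 1:15 PM − 30 min = 12:45 PM.
Registration ends at 12:45 PM + 165 min = 3:30 PM.
The tutorial starts at 3:30 PM − 269 min = 11:01 AM.
From 11:01 AM to 1:15 PM is 2 hours 14 minutes.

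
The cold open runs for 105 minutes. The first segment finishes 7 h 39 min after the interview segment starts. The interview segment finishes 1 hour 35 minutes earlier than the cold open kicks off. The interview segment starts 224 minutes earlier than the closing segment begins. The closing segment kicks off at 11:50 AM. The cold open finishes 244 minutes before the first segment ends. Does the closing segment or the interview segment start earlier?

the interview segment

The interview segment starts at 11:50 AM − 224 min = 8:06 AM.
The closing segment starts at 11:50 AM and the interview segment starts at 8:06 AM, so the interview segment is first.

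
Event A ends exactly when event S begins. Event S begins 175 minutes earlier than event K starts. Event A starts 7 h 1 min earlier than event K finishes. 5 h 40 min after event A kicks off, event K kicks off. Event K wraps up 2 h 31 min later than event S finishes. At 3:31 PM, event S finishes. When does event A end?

Event K ends at 3:31 PM + 151 min = 6:02 PM.
Event A starts at 6:02 PM − 421 min = 11:01 AM.
Event K starts at 11:01 AM + 340 min = 4:41 PM.
Event S starts at 4:41 PM − 175 min = 1:46 PM.
So event A ends at 1:46 PM.

1:46 PM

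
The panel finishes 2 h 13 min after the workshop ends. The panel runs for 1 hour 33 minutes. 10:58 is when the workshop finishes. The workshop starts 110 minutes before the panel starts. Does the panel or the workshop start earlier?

the workshop

The panel ends at 10:58 + 133 min = 13:11.
The panel starts at 13:11 − 93 min = 11:38.
The workshop starts at 11:38 − 110 min = 09:48.
The panel starts at 11:38 and the workshop starts at 09:48, so the workshop is first.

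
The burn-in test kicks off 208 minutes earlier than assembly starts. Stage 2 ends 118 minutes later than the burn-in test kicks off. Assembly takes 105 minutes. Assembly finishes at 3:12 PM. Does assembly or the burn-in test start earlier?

the burn-in test

Assembly starts at 3:12 PM − 105 min = 1:27 PM.
The burn-in test starts at 1:27 PM − 208 min = 9:59 AM.
Assembly starts at 1:27 PM and the burn-in test starts at 9:59 AM, so the burn-in test is first.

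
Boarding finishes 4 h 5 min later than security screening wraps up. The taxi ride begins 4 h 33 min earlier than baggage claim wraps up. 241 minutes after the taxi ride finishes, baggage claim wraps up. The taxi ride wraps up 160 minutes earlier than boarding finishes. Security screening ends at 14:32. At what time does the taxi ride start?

15:25

Boarding ends at 14:32 + 245 min = 18:37.
The taxi ride ends at 18:37 − 160 min = 15:57.
Baggage claim ends at 15:57 + 241 min = 19:58.
The taxi ride starts at 19:58 − 273 min = 15:25.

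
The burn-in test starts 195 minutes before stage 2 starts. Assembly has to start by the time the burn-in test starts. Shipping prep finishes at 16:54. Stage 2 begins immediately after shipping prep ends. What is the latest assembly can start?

Stage 2 starts at 16:54.
The burn-in test starts at 16:54 − 195 min = 13:39.
Assembly is bounded by the burn-in test, so the latest it can start is 13:39.

13:39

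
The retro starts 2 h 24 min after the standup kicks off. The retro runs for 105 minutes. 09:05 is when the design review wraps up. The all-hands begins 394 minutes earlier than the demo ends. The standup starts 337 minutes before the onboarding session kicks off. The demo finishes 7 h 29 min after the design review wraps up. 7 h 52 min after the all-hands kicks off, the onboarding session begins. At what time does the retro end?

16:24

The demo ends at 09:05 + 449 min = 16:34.
The all-hands starts at 16:34 − 394 min = 10:00.
The onboarding session starts at 10:00 + 472 min = 17:52.
The standup starts at 17:52 − 337 min = 12:15.
The retro starts at 12:15 + 144 min = 14:39.
The retro ends at 14:39 + 105 min = 16:24.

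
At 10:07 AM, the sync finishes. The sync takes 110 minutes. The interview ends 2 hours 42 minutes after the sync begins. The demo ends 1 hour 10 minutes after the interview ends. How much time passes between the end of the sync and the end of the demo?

The sync starts at 10:07 AM − 110 min = 8:17 AM.
The interview ends at 8:17 AM + 162 min = 10:59 AM.
The demo ends at 10:59 AM + 70 min = 12:09 PM.
From 10:07 AM to 12:09 PM is 122 minutes.

122 minutes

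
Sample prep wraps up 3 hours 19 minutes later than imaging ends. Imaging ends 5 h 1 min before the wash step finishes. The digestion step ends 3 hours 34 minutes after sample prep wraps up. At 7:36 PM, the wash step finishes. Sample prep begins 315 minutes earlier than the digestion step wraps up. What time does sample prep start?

Imaging ends at 7:36 PM − 301 min = 2:35 PM.
Sample prep ends at 2:35 PM + 199 min = 5:54 PM.
The digestion step ends at 5:54 PM + 214 min = 9:28 PM.
Sample prep starts at 9:28 PM − 315 min = 4:13 PM.

4:13 PM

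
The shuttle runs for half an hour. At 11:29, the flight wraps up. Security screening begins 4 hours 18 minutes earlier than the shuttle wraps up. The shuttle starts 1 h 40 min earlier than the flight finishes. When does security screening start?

06:01

The shuttle starts at 11:29 − 100 min = 09:49.
The shuttle ends at 09:49 + 30 min = 10:19.
Security screening starts at 10:19 − 258 min = 06:01.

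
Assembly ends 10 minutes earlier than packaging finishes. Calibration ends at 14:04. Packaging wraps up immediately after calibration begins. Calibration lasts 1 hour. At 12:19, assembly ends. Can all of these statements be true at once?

Calibration starts at 14:04 − 60 min = 13:04.
So packaging ends at 13:04.
Assembly ends at 13:04 − 10 min = 12:54.
But assembly is also said to end at 12:19 — a 35-minute conflict.

No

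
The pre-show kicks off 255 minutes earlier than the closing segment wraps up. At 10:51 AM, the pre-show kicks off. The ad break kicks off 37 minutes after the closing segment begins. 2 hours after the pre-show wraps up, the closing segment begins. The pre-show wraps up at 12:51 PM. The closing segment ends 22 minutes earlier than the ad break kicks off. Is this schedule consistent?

The closing segment starts at 12:51 PM + 120 min = 2:51 PM.
The ad break starts at 2:51 PM + 37 min = 3:28 PM.
The closing segment ends at 3:28 PM − 22 min = 3:06 PM.
The pre-show starts at 3:06 PM − 255 min = 10:51 AM.
That matches the stated 10:51 AM, so the schedule is consistent.

Yes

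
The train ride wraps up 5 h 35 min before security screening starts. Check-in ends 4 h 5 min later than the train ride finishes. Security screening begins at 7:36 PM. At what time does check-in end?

The train ride ends at 7:36 PM − 335 min = 2:01 PM.
Check-in ends at 2:01 PM + 245 min = 6:06 PM.

6:06 PM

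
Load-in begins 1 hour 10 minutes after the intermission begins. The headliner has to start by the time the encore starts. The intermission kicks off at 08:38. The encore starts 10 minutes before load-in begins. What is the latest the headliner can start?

Load-in starts at 08:38 + 70 min = 09:48.
The encore starts at 09:48 − 10 min = 09:38.
The headliner is bounded by the encore, so the latest it can start is 09:38.

09:38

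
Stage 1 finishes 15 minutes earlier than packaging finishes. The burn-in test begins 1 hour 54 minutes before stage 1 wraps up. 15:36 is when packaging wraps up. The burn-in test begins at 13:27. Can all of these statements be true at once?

Yes

Stage 1 ends at 15:36 − 15 min = 15:21.
The burn-in test starts at 15:21 − 114 min = 13:27.
That matches the stated 13:27, so the schedule is consistent.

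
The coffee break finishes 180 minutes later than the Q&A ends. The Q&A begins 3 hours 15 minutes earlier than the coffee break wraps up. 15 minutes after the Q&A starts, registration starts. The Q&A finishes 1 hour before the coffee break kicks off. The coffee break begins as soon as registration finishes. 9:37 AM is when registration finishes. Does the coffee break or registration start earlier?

registration

The coffee break starts at 9:37 AM.
The Q&A ends at 9:37 AM − 60 min = 8:37 AM.
The coffee break ends at 8:37 AM + 180 min = 11:37 AM.
The Q&A starts at 11:37 AM − 195 min = 8:22 AM.
Registration starts at 8:22 AM + 15 min = 8:37 AM.
The coffee break starts at 9:37 AM and registration starts at 8:37 AM, so registration is first.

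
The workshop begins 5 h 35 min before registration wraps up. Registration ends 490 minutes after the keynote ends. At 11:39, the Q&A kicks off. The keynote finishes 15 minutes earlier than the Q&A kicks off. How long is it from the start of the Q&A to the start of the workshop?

The keynote ends at 11:39 − 15 min = 11:24.
Registration ends at 11:24 + 490 min = 19:34.
The workshop starts at 19:34 − 335 min = 13:59.
From 11:39 to 13:59 is 2 h 20 min.

2 h 20 min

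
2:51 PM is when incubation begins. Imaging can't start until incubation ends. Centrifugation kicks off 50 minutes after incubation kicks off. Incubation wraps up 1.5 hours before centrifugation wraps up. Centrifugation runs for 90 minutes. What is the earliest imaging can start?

Centrifugation starts at 2:51 PM + 50 min = 3:41 PM.
Centrifugation ends at 3:41 PM + 90 min = 5:11 PM.
Incubation ends at 5:11 PM − 90 min = 3:41 PM.
Imaging is bounded by incubation, so the earliest it can start is 3:41 PM.

3:41 PM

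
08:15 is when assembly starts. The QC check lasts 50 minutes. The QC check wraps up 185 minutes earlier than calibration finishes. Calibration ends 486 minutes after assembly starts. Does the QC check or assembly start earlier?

Calibration ends at 08:15 + 486 min = 16:21.
The QC check ends at 16:21 − 185 min = 13:16.
The QC check starts at 13:16 − 50 min = 12:26.
The QC check starts at 12:26 and assembly starts at 08:15, so assembly is first.

assembly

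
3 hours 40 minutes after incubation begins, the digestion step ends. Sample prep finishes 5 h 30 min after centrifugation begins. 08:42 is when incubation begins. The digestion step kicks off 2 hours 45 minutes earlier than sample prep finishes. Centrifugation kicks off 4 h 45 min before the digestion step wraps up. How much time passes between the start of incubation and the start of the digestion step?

The digestion step ends at 08:42 + 220 min = 12:22.
Centrifugation starts at 12:22 − 285 min = 07:37.
Sample prep ends at 07:37 + 330 min = 13:07.
The digestion step starts at 13:07 − 165 min = 10:22.
From 08:42 to 10:22 is 100 minutes.

100 minutes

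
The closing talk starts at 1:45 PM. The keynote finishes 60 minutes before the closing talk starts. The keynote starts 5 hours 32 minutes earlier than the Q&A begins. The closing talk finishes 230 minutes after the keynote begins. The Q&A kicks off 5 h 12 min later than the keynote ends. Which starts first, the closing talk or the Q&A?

the closing talk

The keynote ends at 1:45 PM − 60 min = 12:45 PM.
The Q&A starts at 12:45 PM + 312 min = 5:57 PM.
The closing talk starts at 1:45 PM and the Q&A starts at 5:57 PM, so the closing talk is first.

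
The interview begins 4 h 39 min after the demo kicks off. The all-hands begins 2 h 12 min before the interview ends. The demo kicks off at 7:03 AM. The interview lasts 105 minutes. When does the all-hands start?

11:15 AM

The interview starts at 7:03 AM + 279 min = 11:42 AM.
The interview ends at 11:42 AM + 105 min = 1:27 PM.
The all-hands starts at 1:27 PM − 132 min = 11:15 AM.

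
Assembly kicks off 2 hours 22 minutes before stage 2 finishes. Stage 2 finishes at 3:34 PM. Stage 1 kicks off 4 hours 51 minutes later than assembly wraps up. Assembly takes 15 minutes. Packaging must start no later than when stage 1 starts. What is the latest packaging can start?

6:18 PM

Assembly starts at 3:34 PM − 142 min = 1:12 PM.
Assembly ends at 1:12 PM + 15 min = 1:27 PM.
Stage 1 starts at 1:27 PM + 291 min = 6:18 PM.
Packaging is bounded by stage 1, so the latest it can start is 6:18 PM.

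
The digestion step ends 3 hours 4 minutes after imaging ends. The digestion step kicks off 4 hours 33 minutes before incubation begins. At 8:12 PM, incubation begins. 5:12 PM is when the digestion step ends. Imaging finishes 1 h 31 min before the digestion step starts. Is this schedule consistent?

Yes

The digestion step starts at 8:12 PM − 273 min = 3:39 PM.
Imaging ends at 3:39 PM − 91 min = 2:08 PM.
The digestion step ends at 2:08 PM + 184 min = 5:12 PM.
That matches the stated 5:12 PM, so the schedule is consistent.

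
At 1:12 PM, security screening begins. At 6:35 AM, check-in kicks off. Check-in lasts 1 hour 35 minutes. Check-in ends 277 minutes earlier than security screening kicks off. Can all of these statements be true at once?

Check-in ends at 1:12 PM − 277 min = 8:35 AM.
Check-in starts at 8:35 AM − 95 min = 7:00 AM.
But check-in is also said to start at 6:35 AM — a 25-minute conflict.

No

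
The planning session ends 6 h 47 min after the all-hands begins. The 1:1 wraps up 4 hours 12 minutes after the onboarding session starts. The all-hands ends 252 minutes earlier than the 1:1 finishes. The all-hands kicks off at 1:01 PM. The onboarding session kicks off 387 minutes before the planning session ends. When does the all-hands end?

1:21 PM

The planning session ends at 1:01 PM + 407 min = 7:48 PM.
The onboarding session starts at 7:48 PM − 387 min = 1:21 PM.
The 1:1 ends at 1:21 PM + 252 min = 5:33 PM.
The all-hands ends at 5:33 PM − 252 min = 1:21 PM.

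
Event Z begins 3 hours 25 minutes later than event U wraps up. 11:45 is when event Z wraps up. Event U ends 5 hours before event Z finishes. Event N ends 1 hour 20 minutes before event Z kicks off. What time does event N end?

08:50

Event U ends at 11:45 − 300 min = 06:45.
Event Z starts at 06:45 + 205 min = 10:10.
Event N ends at 10:10 − 80 min = 08:50.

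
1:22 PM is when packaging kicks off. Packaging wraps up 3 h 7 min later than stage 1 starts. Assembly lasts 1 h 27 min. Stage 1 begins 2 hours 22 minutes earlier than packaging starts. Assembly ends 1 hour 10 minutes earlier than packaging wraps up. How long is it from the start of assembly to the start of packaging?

Stage 1 starts at 1:22 PM − 142 min = 11:00 AM.
Packaging ends at 11:00 AM + 187 min = 2:07 PM.
Assembly ends at 2:07 PM − 70 min = 12:57 PM.
Assembly starts at 12:57 PM − 87 min = 11:30 AM.
From 11:30 AM to 1:22 PM is 1 hour 52 minutes.

1 hour 52 minutes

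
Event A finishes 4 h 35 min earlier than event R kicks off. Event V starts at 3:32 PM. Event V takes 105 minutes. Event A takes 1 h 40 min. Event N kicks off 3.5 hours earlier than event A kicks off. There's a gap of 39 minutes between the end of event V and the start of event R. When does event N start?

8:11 AM

Event V ends at 3:32 PM + 105 min = 5:17 PM.
Event R starts at 5:17 PM + 39 min = 5:56 PM.
Event A ends at 5:56 PM − 275 min = 1:21 PM.
Event A starts at 1:21 PM − 100 min = 11:41 AM.
Event N starts at 11:41 AM − 210 min = 8:11 AM.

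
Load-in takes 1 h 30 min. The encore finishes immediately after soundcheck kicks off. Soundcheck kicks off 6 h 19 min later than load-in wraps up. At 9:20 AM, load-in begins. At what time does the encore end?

Load-in ends at 9:20 AM + 90 min = 10:50 AM.
Soundcheck starts at 10:50 AM + 379 min = 5:09 PM.
So the encore ends at 5:09 PM.

5:09 PM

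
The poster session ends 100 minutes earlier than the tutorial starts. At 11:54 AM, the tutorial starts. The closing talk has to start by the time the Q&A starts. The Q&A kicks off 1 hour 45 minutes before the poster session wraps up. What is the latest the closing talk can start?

The poster session ends at 11:54 AM − 100 min = 10:14 AM.
The Q&A starts at 10:14 AM − 105 min = 8:29 AM.
The closing talk is bounded by the Q&A, so the latest it can start is 8:29 AM.

8:29 AM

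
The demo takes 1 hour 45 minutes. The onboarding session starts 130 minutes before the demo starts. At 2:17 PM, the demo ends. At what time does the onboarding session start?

10:22 AM

The demo starts at 2:17 PM − 105 min = 12:32 PM.
The onboarding session starts at 12:32 PM − 130 min = 10:22 AM.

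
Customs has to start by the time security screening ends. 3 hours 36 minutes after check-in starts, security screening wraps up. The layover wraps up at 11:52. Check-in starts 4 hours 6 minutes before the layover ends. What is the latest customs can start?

Check-in starts at 11:52 − 246 min = 07:46.
Security screening ends at 07:46 + 216 min = 11:22.
Customs is bounded by security screening, so the latest it can start is 11:22.

11:22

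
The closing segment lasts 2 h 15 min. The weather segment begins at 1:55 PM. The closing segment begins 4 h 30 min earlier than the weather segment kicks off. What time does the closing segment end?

The closing segment starts at 1:55 PM − 270 min = 9:25 AM.
The closing segment ends at 9:25 AM + 135 min = 11:40 AM.

11:40 AM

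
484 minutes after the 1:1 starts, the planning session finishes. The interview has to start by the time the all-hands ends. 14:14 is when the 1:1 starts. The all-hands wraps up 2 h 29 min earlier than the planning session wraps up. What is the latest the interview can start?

19:49

The planning session ends at 14:14 + 484 min = 22:18.
The all-hands ends at 22:18 − 149 min = 19:49.
The interview is bounded by the all-hands, so the latest it can start is 19:49.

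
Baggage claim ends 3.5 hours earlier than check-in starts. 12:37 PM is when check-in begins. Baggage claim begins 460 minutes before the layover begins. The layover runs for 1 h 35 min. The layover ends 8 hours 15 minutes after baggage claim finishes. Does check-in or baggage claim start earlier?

baggage claim

Baggage claim ends at 12:37 PM − 210 min = 9:07 AM.
The layover ends at 9:07 AM + 495 min = 5:22 PM.
The layover starts at 5:22 PM − 95 min = 3:47 PM.
Baggage claim starts at 3:47 PM − 460 min = 8:07 AM.
Check-in starts at 12:37 PM and baggage claim starts at 8:07 AM, so baggage claim is first.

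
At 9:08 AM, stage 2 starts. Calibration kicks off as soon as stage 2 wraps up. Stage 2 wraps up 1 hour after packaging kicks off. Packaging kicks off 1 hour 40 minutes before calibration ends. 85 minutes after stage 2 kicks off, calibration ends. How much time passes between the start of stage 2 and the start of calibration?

Calibration ends at 9:08 AM + 85 min = 10:33 AM.
Packaging starts at 10:33 AM − 100 min = 8:53 AM.
Stage 2 ends at 8:53 AM + 60 min = 9:53 AM.
So calibration starts at 9:53 AM.
From 9:08 AM to 9:53 AM is 45 minutes.

45 minutes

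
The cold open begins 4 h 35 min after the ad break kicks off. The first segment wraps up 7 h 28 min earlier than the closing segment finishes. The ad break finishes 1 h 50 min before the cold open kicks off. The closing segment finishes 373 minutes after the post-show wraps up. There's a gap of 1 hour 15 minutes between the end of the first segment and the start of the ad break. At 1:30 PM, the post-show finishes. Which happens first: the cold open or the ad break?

the ad break

The closing segment ends at 1:30 PM + 373 min = 7:43 PM.
The first segment ends at 7:43 PM − 448 min = 12:15 PM.
The ad break starts at 12:15 PM + 75 min = 1:30 PM.
The cold open starts at 1:30 PM + 275 min = 6:05 PM.
The cold open starts at 6:05 PM and the ad break starts at 1:30 PM, so the ad break is first.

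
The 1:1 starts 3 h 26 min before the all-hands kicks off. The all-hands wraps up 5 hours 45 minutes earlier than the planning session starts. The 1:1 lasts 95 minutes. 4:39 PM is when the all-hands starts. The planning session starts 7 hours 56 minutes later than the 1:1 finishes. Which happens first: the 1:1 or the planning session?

The 1:1 starts at 4:39 PM − 206 min = 1:13 PM.
The 1:1 ends at 1:13 PM + 95 min = 2:48 PM.
The planning session starts at 2:48 PM + 476 min = 10:44 PM.
The 1:1 starts at 1:13 PM and the planning session starts at 10:44 PM, so the 1:1 is first.

the 1:1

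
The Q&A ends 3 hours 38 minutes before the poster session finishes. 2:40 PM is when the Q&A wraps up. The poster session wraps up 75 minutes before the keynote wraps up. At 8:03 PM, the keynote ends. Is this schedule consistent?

No

The poster session ends at 8:03 PM − 75 min = 6:48 PM.
The Q&A ends at 6:48 PM − 218 min = 3:10 PM.
But the Q&A is also said to end at 2:40 PM — a 30-minute conflict.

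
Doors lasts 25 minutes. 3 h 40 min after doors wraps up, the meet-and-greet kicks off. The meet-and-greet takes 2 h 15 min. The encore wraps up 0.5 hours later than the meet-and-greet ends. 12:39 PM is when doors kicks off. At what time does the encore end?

Doors ends at 12:39 PM + 25 min = 1:04 PM.
The meet-and-greet starts at 1:04 PM + 220 min = 4:44 PM.
The meet-and-greet ends at 4:44 PM + 135 min = 6:59 PM.
The encore ends at 6:59 PM + 30 min = 7:29 PM.

7:29 PM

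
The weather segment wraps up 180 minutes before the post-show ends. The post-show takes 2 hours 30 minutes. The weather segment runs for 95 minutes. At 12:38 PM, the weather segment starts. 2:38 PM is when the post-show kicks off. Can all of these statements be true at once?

The post-show ends at 2:38 PM + 150 min = 5:08 PM.
The weather segment ends at 5:08 PM − 180 min = 2:08 PM.
The weather segment starts at 2:08 PM − 95 min = 12:33 PM.
But the weather segment is also said to start at 12:38 PM — a 5-minute conflict.

No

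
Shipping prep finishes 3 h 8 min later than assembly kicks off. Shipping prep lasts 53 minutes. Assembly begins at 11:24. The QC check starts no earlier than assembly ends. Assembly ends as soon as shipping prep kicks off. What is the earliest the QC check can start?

Shipping prep ends at 11:24 + 188 min = 14:32.
Shipping prep starts at 14:32 − 53 min = 13:39.
So assembly ends at 13:39.
The QC check is bounded by assembly, so the earliest it can start is 13:39.

13:39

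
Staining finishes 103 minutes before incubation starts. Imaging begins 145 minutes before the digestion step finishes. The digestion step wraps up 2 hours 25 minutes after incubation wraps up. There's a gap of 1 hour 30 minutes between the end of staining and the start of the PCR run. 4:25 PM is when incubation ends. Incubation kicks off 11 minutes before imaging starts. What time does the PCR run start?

4:01 PM

The digestion step ends at 4:25 PM + 145 min = 6:50 PM.
Imaging starts at 6:50 PM − 145 min = 4:25 PM.
Incubation starts at 4:25 PM − 11 min = 4:14 PM.
Staining ends at 4:14 PM − 103 min = 2:31 PM.
The PCR run starts at 2:31 PM + 90 min = 4:01 PM.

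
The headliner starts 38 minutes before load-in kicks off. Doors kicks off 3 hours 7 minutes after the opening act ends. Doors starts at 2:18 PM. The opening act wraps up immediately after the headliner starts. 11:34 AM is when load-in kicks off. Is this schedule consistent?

No

The headliner starts at 11:34 AM − 38 min = 10:56 AM.
So the opening act ends at 10:56 AM.
Doors starts at 10:56 AM + 187 min = 2:03 PM.
But doors is also said to start at 2:18 PM — a 15-minute conflict.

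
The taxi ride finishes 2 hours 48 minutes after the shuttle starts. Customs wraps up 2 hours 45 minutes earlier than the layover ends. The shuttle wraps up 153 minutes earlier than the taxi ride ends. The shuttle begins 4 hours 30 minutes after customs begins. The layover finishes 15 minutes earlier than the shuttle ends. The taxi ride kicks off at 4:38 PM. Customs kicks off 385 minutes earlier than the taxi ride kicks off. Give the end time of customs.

11:58 AM

Customs starts at 4:38 PM − 385 min = 10:13 AM.
The shuttle starts at 10:13 AM + 270 min = 2:43 PM.
The taxi ride ends at 2:43 PM + 168 min = 5:31 PM.
The shuttle ends at 5:31 PM − 153 min = 2:58 PM.
The layover ends at 2:58 PM − 15 min = 2:43 PM.
Customs ends at 2:43 PM − 165 min = 11:58 AM.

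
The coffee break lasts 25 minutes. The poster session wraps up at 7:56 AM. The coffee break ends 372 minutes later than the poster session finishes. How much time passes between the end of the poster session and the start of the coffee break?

The coffee break ends at 7:56 AM + 372 min = 2:08 PM.
The coffee break starts at 2:08 PM − 25 min = 1:43 PM.
From 7:56 AM to 1:43 PM is 347 minutes.

347 minutes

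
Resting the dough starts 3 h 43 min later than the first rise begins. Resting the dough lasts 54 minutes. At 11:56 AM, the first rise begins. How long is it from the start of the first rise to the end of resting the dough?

4 h 37 min

Resting the dough starts at 11:56 AM + 223 min = 3:39 PM.
Resting the dough ends at 3:39 PM + 54 min = 4:33 PM.
From 11:56 AM to 4:33 PM is 4 h 37 min.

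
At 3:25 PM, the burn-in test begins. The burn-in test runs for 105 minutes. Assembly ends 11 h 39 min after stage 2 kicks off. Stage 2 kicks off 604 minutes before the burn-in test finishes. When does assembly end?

6:45 PM

The burn-in test ends at 3:25 PM + 105 min = 5:10 PM.
Stage 2 starts at 5:10 PM − 604 min = 7:06 AM.
Assembly ends at 7:06 AM + 699 min = 6:45 PM.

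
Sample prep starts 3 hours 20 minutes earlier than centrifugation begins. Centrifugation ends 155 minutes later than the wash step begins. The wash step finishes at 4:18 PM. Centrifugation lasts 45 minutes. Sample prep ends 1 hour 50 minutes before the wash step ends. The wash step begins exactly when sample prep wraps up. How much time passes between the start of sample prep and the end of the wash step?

Sample prep ends at 4:18 PM − 110 min = 2:28 PM.
So the wash step starts at 2:28 PM.
Centrifugation ends at 2:28 PM + 155 min = 5:03 PM.
Centrifugation starts at 5:03 PM − 45 min = 4:18 PM.
Sample prep starts at 4:18 PM − 200 min = 12:58 PM.
From 12:58 PM to 4:18 PM is 200 minutes.

200 minutes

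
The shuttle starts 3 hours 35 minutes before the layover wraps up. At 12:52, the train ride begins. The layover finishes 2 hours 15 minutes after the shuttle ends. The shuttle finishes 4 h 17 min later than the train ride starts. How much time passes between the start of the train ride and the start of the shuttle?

The shuttle ends at 12:52 + 257 min = 17:09.
The layover ends at 17:09 + 135 min = 19:24.
The shuttle starts at 19:24 − 215 min = 15:49.
From 12:52 to 15:49 is 2 h 57 min.

2 h 57 min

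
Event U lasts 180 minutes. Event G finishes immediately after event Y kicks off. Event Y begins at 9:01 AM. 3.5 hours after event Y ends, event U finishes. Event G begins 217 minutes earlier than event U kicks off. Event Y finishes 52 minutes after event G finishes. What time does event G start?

Event G ends at 9:01 AM.
Event Y ends at 9:01 AM + 52 min = 9:53 AM.
Event U ends at 9:53 AM + 210 min = 1:23 PM.
Event U starts at 1:23 PM − 180 min = 10:23 AM.
Event G starts at 10:23 AM − 217 min = 6:46 AM.

6:46 AM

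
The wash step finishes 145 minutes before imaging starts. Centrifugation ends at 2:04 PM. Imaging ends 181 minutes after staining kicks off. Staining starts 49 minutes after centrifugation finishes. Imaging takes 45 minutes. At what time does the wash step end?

Staining starts at 2:04 PM + 49 min = 2:53 PM.
Imaging ends at 2:53 PM + 181 min = 5:54 PM.
Imaging starts at 5:54 PM − 45 min = 5:09 PM.
The wash step ends at 5:09 PM − 145 min = 2:44 PM.

2:44 PM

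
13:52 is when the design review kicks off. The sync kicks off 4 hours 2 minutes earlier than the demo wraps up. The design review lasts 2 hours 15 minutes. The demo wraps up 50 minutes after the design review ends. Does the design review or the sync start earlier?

The design review ends at 13:52 + 135 min = 16:07.
The demo ends at 16:07 + 50 min = 16:57.
The sync starts at 16:57 − 242 min = 12:55.
The design review starts at 13:52 and the sync starts at 12:55, so the sync is first.

the sync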